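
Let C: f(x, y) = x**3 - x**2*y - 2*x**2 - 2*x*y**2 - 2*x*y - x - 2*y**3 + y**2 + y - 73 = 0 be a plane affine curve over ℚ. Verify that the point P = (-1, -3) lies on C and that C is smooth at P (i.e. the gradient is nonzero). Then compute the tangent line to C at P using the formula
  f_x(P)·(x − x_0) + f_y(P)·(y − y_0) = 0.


Tangent line at P: -12*x - 70*y - 222 = 0.

Step 1: f(-1, -3) = 0, so P lies on C.
Step 2: partial derivatives
  f_x(x, y) = 3*x**2 - 2*x*y - 4*x - 2*y**2 - 2*y - 1, f_y(x, y) = -x**2 - 4*x*y - 2*x - 6*y**2 + 2*y + 1.
  f_x(P) = -12, f_y(P) = -70 (gradient nonzero, so P is smooth).
Step 3: tangent line at P: -12·(x − -1) + -70·(y − -3) = 0.
Expanding: -12*x - 70*y - 222 = 0.


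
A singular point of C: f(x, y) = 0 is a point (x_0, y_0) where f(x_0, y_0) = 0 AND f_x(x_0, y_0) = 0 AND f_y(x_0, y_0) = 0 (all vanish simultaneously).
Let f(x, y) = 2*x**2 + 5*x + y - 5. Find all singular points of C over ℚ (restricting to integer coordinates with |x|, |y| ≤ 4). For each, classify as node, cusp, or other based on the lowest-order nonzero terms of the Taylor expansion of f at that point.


No singular points in the scanned grid; C is smooth there.

Compute partial derivatives:
  f_x = 4*x + 5.
  f_y = 1.
f_y = 1 is a nonzero constant, so f_y never vanishes: no point (x, y) can satisfy f = f_x = f_y = 0. In particular no (x, y) ∈ {−4, ..., 4}² is singular; the curve is smooth.


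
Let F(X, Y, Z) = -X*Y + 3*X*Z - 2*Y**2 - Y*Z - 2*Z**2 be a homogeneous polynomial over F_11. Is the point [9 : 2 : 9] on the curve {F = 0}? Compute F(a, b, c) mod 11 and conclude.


F(9,2,9) ≡ 4 (mod 11); P is NOT on the curve.

Evaluate F(9, 2, 9) term-by-term (mod 11).
  -X*Y ↦ -1·9·2·1 = -18
  3*X*Z ↦ 3·9·1·9 = 243
  -2*Y**2 ↦ -2·1·4·1 = -8
  -Y*Z ↦ -1·1·2·9 = -18
  -2*Z**2 ↦ -2·1·1·81 = -162
Sum: F(9, 2, 9) = (-18) + (243) + (-8) + (-18) + (-162) = 37.
Reducing mod 11: 37 ≡ 4 (mod 11).
Since F(a, b, c) ≡ 4 ≠ 0 (mod 11), P does NOT lie on the curve.


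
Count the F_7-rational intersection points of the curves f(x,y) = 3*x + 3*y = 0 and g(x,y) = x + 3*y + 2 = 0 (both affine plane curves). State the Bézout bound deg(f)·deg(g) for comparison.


Common zeros: {(1, 6)}; count = 1; Bézout bound = 1.

deg(f) = 1, deg(g) = 1, so Bézout bound = 1.
Scan x ∈ F_7. For each x, list the y ∈ F_7 with f(x, y) ≡ 0 and those with g(x, y) ≡ 0 (mod 7); the common zeros in that column are the intersection.
  x = 0: f ≡ 0 at y ∈ {0}; g ≡ 0 at y ∈ {4}; common: ∅.
  x = 1: f ≡ 0 at y ∈ {6}; g ≡ 0 at y ∈ {6}; common: {6}.
  x = 2: f ≡ 0 at y ∈ {5}; g ≡ 0 at y ∈ {1}; common: ∅.
  x = 3: f ≡ 0 at y ∈ {4}; g ≡ 0 at y ∈ {3}; common: ∅.
  x = 4: f ≡ 0 at y ∈ {3}; g ≡ 0 at y ∈ {5}; common: ∅.
  x = 5: f ≡ 0 at y ∈ {2}; g ≡ 0 at y ∈ {0}; common: ∅.
  x = 6: f ≡ 0 at y ∈ {1}; g ≡ 0 at y ∈ {2}; common: ∅.
Collecting: common zeros = {(1, 6)}, so the count is 1.
Comparison with the Bézout bound: 1 ≤ 1 = deg(f)·deg(g), as expected for curves with no common component (the bound is attained).


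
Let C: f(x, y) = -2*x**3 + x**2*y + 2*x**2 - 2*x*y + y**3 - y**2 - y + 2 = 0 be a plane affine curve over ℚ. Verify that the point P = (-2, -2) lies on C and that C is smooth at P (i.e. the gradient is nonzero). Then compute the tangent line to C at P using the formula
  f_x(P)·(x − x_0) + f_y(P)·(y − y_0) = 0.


Tangent line at P: -20*x + 23*y + 6 = 0.

Step 1: f(-2, -2) = 0, so P lies on C.
Step 2: partial derivatives
  f_x(x, y) = -6*x**2 + 2*x*y + 4*x - 2*y, f_y(x, y) = x**2 - 2*x + 3*y**2 - 2*y - 1.
  f_x(P) = -20, f_y(P) = 23 (gradient nonzero, so P is smooth).
Step 3: tangent line at P: -20·(x − -2) + 23·(y − -2) = 0.
Expanding: -20*x + 23*y + 6 = 0.


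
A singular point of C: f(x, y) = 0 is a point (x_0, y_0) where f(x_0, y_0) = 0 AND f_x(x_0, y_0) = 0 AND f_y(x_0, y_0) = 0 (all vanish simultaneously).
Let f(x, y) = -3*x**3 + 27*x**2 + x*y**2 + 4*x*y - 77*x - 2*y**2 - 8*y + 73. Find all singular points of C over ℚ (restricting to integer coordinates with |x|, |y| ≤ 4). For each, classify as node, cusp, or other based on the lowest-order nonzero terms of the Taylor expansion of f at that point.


Singular points: {(3, -2)}; classification: cusp.

Compute partial derivatives:
  f_x = -9*x**2 + 54*x + y**2 + 4*y - 77.
  f_y = 2*x*y + 4*x - 4*y - 8.
Scan x_0 ∈ {−4, ..., 4}. For each x_0, f_y(x_0, y) is a polynomial in y; find its integer roots y ∈ {−4, ..., 4}, then test f_x and f at those candidates.
  x = -4: f_y(-4, y) = -12*y - 24; vanishes at y ∈ {-2}. (-4, -2): f_x = -441 ≠ 0.
  x = -3: f_y(-3, y) = -10*y - 20; vanishes at y ∈ {-2}. (-3, -2): f_x = -324 ≠ 0.
  x = -2: f_y(-2, y) = -8*y - 16; vanishes at y ∈ {-2}. (-2, -2): f_x = -225 ≠ 0.
  x = -1: f_y(-1, y) = -6*y - 12; vanishes at y ∈ {-2}. (-1, -2): f_x = -144 ≠ 0.
  x = 0: f_y(0, y) = -4*y - 8; vanishes at y ∈ {-2}. (0, -2): f_x = -81 ≠ 0.
  x = 1: f_y(1, y) = -2*y - 4; vanishes at y ∈ {-2}. (1, -2): f_x = -36 ≠ 0.
  x = 2: f_y(2, y) = 0; vanishes at y ∈ {-4, -3, -2, -1, 0, 1, 2, 3, 4}. (2, -4): f_x = -5 ≠ 0; (2, -3): f_x = -8 ≠ 0; (2, -2): f_x = -9 ≠ 0; (2, -1): f_x = -8 ≠ 0; (2, 0): f_x = -5 ≠ 0; (2, 1): f_x = 0 but f = 3 ≠ 0; (2, 2): f_x = 7 ≠ 0; (2, 3): f_x = 16 ≠ 0; (2, 4): f_x = 27 ≠ 0.
  x = 3: f_y(3, y) = 2*y + 4; vanishes at y ∈ {-2}. (3, -2): f_x = 0, f = 0 — SINGULAR.
  x = 4: f_y(4, y) = 4*y + 8; vanishes at y ∈ {-2}. (4, -2): f_x = -9 ≠ 0.
Only singular point on the grid: (3, -2).
Classify: substitute x = 3 + u, y = -2 + v and expand: f = -3*u**3 + u*v**2 + v**2.
No constant or linear terms (consistent with a singular point). Quadratic part: v**2. Cubic part: -3*u**3 + u*v**2.
The quadratic part v**2 is a perfect square, so there is a single (double) tangent line v = 0, i.e. y = -2. Restricting the cubic part to that line (v = 0) leaves -3*u**3 ≠ 0, so f is not divisible by v and the branch is v² ≈ 3*u**3 to lowest order — this is a cusp.
Classification: cusp.


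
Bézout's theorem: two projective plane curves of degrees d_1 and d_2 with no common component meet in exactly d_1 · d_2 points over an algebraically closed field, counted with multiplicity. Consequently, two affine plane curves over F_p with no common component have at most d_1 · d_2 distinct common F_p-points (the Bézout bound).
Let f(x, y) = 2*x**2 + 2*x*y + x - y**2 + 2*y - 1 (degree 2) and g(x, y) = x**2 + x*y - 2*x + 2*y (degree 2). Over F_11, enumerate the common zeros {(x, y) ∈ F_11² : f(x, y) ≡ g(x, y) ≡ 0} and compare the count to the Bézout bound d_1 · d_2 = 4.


Common zeros: ∅; count = 0; Bézout bound = 4.

deg(f) = 2, deg(g) = 2, so Bézout bound = 4.
Scan x ∈ F_11. For each x, list the y ∈ F_11 with f(x, y) ≡ 0 and those with g(x, y) ≡ 0 (mod 11); the common zeros in that column are the intersection.
  x = 0: f ≡ 0 at y ∈ {1}; g ≡ 0 at y ∈ {0}; common: ∅.
  x = 1: f ≡ 0 at y ∈ ∅; g ≡ 0 at y ∈ {4}; common: ∅.
  x = 2: f ≡ 0 at y ∈ ∅; g ≡ 0 at y ∈ {0}; common: ∅.
  x = 3: f ≡ 0 at y ∈ {9, 10}; g ≡ 0 at y ∈ {6}; common: ∅.
  x = 4: f ≡ 0 at y ∈ {1, 9}; g ≡ 0 at y ∈ {6}; common: ∅.
  x = 5: f ≡ 0 at y ∈ ∅; g ≡ 0 at y ∈ {1}; common: ∅.
  x = 6: f ≡ 0 at y ∈ {0, 3}; g ≡ 0 at y ∈ {8}; common: ∅.
  x = 7: f ≡ 0 at y ∈ {2, 3}; g ≡ 0 at y ∈ {1}; common: ∅.
  x = 8: f ≡ 0 at y ∈ ∅; g ≡ 0 at y ∈ {4}; common: ∅.
  x = 9: f ≡ 0 at y ∈ ∅; g ≡ 0 at y ∈ ∅; common: ∅.
  x = 10: f ≡ 0 at y ∈ {0}; g ≡ 0 at y ∈ {8}; common: ∅.
Collecting: common zeros = ∅, so the count is 0.
Comparison with the Bézout bound: 0 ≤ 4 = deg(f)·deg(g), as expected for curves with no common component (the affine F_11-count falls short of the bound because intersections may lie at infinity, over extension fields, or carry multiplicity).


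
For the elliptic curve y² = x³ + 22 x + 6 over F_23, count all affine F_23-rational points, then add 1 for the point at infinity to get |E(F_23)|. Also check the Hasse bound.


Affine points = {(0, 11), (0, 12), (1, 11), (1, 12), (2, 9), (2, 14), (6, 3), (6, 20), (8, 2), (8, 21), (9, 6), (9, 17), (15, 10), (15, 13), (17, 7), (17, 16), (18, 1), (18, 22), (21, 0), (22, 11), (22, 12)}; affine count = 21; |E(F_23)| = 22.

Discriminant check: Δ ∝ 4a³ + 27b² = 4·22³ + 27·6² = 4·10648 + 27·36 ≡ 2 (mod 23). Nonzero ⇒ E is nonsingular.
For each x ∈ F_23, compute rhs = x³ + 22·x + 6 mod 23, then count y ∈ F_23 with y² ≡ rhs.
  x = 0: rhs = 6, matching y values: 11, 12 (2 points).
  x = 1: rhs = 6, matching y values: 11, 12 (2 points).
  x = 2: rhs = 12, matching y values: 9, 14 (2 points).
  x = 3: rhs = 7, matching y values: none (0 points).
  x = 4: rhs = 20, matching y values: none (0 points).
  x = 5: rhs = 11, matching y values: none (0 points).
  x = 6: rhs = 9, matching y values: 3, 20 (2 points).
  x = 7: rhs = 20, matching y values: none (0 points).
  x = 8: rhs = 4, matching y values: 2, 21 (2 points).
  x = 9: rhs = 13, matching y values: 6, 17 (2 points).
  x = 10: rhs = 7, matching y values: none (0 points).
  x = 11: rhs = 15, matching y values: none (0 points).
  x = 12: rhs = 20, matching y values: none (0 points).
  x = 13: rhs = 5, matching y values: none (0 points).
  x = 14: rhs = 22, matching y values: none (0 points).
  x = 15: rhs = 8, matching y values: 10, 13 (2 points).
  x = 16: rhs = 15, matching y values: none (0 points).
  x = 17: rhs = 3, matching y values: 7, 16 (2 points).
  x = 18: rhs = 1, matching y values: 1, 22 (2 points).
  x = 19: rhs = 15, matching y values: none (0 points).
  x = 20: rhs = 5, matching y values: none (0 points).
  x = 21: rhs = 0, matching y values: 0 (1 points).
  x = 22: rhs = 6, matching y values: 11, 12 (2 points).
Total affine count: 21.
Full point count |E(F_23)| = 21 + 1 = 22.
Hasse bound: |22 − (23+1)| = |-2| = 2 ≤ 2√23 ≈ 9.5917 ✓.


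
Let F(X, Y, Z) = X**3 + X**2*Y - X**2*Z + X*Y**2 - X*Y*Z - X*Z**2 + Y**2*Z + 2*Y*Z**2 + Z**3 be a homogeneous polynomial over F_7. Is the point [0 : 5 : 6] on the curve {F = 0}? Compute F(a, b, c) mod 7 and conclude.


F(0,5,6) ≡ 5 (mod 7); P is NOT on the curve.

Evaluate F(0, 5, 6) term-by-term (mod 7).
  X**3 ↦ 1·0·1·1 = 0
  X**2*Y ↦ 1·0·5·1 = 0
  -X**2*Z ↦ -1·0·1·6 = 0
  X*Y**2 ↦ 1·0·25·1 = 0
  -X*Y*Z ↦ -1·0·5·6 = 0
  -X*Z**2 ↦ -1·0·1·36 = 0
  Y**2*Z ↦ 1·1·25·6 = 150
  2*Y*Z**2 ↦ 2·1·5·36 = 360
  Z**3 ↦ 1·1·1·216 = 216
Sum: F(0, 5, 6) = (0) + (0) + (0) + (0) + (0) + (0) + (150) + (360) + (216) = 726.
Reducing mod 7: 726 ≡ 5 (mod 7).
Since F(a, b, c) ≡ 5 ≠ 0 (mod 7), P does NOT lie on the curve.


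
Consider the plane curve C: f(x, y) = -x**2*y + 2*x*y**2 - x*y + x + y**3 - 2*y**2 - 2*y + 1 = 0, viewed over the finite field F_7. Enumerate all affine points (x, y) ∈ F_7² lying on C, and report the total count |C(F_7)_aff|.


Affine F_7-points: {(0, 6), (3, 2), (3, 6), (4, 2), (4, 4), (5, 4), (6, 0)}; count = 7.

For each of the 49 pairs (x, y) ∈ F_7², evaluate f(x, y) mod 7. Record the zeros.
  x = 0: [0↦1, 1↦5, 2↦4, 3↦4, 4↦4, 5↦3, 6↦0]  zeros at y ∈ {6}
  x = 1: [0↦2, 1↦6, 2↦2, 3↦3, 4↦1, 5↦2, 6↦5]  zeros at y ∈ ∅
  x = 2: [0↦3, 1↦5, 2↦3, 3↦3, 4↦4, 5↦5, 6↦5]  zeros at y ∈ ∅
  x = 3: [0↦4, 1↦2, 2↦0, 3↦4, 4↦6, 5↦5, 6↦0]  zeros at y ∈ {2, 6}
  x = 4: [0↦5, 1↦4, 2↦0, 3↦6, 4↦0, 5↦2, 6↦4]  zeros at y ∈ {2, 4}
  x = 5: [0↦6, 1↦4, 2↦3, 3↦2, 4↦0, 5↦3, 6↦3]  zeros at y ∈ {4}
  x = 6: [0↦0, 1↦2, 2↦2, 3↦6, 4↦6, 5↦1, 6↦4]  zeros at y ∈ {0}
Collecting zeros: affine points = {(0, 6), (3, 2), (3, 6), (4, 2), (4, 4), (5, 4), (6, 0)}.
Total count |C(F_7)_aff| = 7.


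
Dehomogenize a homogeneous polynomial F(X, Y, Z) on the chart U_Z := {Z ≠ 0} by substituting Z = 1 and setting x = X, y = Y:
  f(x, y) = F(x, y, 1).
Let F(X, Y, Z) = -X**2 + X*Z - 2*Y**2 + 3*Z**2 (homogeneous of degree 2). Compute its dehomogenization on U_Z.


f(x, y) = -x**2 + x - 2*y**2 + 3

On U_Z we set Z = 1. Each monomial c·X^i·Y^j·Z^k in F becomes c·x^i·y^j·1^k = c·x^i·y^j.
Substituting Z = 1: F(X, Y, 1) = -x**2 + x - 2*y**2 + 3.
Note: deg(f) ≤ deg(F) = 2; strict inequality happens when F is divisible by Z (lost terms).


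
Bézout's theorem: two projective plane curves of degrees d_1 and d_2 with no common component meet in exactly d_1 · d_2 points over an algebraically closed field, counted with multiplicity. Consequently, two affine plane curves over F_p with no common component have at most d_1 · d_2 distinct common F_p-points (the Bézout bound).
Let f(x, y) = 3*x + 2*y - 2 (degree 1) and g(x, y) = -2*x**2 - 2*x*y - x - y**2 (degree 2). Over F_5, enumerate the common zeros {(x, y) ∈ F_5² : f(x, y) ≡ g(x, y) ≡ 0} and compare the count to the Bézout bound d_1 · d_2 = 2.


Common zeros: ∅; count = 0; Bézout bound = 2.

deg(f) = 1, deg(g) = 2, so Bézout bound = 2.
Scan x ∈ F_5. For each x, list the y ∈ F_5 with f(x, y) ≡ 0 and those with g(x, y) ≡ 0 (mod 5); the common zeros in that column are the intersection.
  x = 0: f ≡ 0 at y ∈ {1}; g ≡ 0 at y ∈ {0}; common: ∅.
  x = 1: f ≡ 0 at y ∈ {2}; g ≡ 0 at y ∈ ∅; common: ∅.
  x = 2: f ≡ 0 at y ∈ {3}; g ≡ 0 at y ∈ {0, 1}; common: ∅.
  x = 3: f ≡ 0 at y ∈ {4}; g ≡ 0 at y ∈ ∅; common: ∅.
  x = 4: f ≡ 0 at y ∈ {0}; g ≡ 0 at y ∈ {1}; common: ∅.
Collecting: common zeros = ∅, so the count is 0.
Comparison with the Bézout bound: 0 ≤ 2 = deg(f)·deg(g), as expected for curves with no common component (the affine F_5-count falls short of the bound because intersections may lie at infinity, over extension fields, or carry multiplicity).


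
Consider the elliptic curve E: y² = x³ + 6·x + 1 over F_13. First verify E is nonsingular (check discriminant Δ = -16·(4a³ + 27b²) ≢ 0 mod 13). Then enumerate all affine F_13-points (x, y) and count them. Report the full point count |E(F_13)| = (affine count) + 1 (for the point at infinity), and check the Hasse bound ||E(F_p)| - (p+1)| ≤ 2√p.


Affine points = {(0, 1), (0, 12), (5, 0), (7, 3), (7, 10), (9, 2), (9, 11)}; affine count = 7; |E(F_13)| = 8.

Discriminant check: Δ ∝ 4a³ + 27b² = 4·6³ + 27·1² = 4·216 + 27·1 ≡ 7 (mod 13). Nonzero ⇒ E is nonsingular.
For each x ∈ F_13, compute rhs = x³ + 6·x + 1 mod 13, then count y ∈ F_13 with y² ≡ rhs.
  x = 0: rhs = 1, matching y values: 1, 12 (2 points).
  x = 1: rhs = 8, matching y values: none (0 points).
  x = 2: rhs = 8, matching y values: none (0 points).
  x = 3: rhs = 7, matching y values: none (0 points).
  x = 4: rhs = 11, matching y values: none (0 points).
  x = 5: rhs = 0, matching y values: 0 (1 points).
  x = 6: rhs = 6, matching y values: none (0 points).
  x = 7: rhs = 9, matching y values: 3, 10 (2 points).
  x = 8: rhs = 2, matching y values: none (0 points).
  x = 9: rhs = 4, matching y values: 2, 11 (2 points).
  x = 10: rhs = 8, matching y values: none (0 points).
  x = 11: rhs = 7, matching y values: none (0 points).
  x = 12: rhs = 7, matching y values: none (0 points).
Total affine count: 7.
Full point count |E(F_13)| = 7 + 1 = 8.
Hasse bound: |8 − (13+1)| = |-6| = 6 ≤ 2√13 ≈ 7.2111 ✓.


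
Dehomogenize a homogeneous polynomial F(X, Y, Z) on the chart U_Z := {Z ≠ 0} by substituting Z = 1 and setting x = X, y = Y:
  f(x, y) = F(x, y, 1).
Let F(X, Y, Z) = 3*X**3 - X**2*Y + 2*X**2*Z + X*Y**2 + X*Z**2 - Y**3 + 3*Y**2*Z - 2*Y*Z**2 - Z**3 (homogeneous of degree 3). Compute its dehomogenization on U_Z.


f(x, y) = 3*x**3 - x**2*y + 2*x**2 + x*y**2 + x - y**3 + 3*y**2 - 2*y - 1

On U_Z we set Z = 1. Each monomial c·X^i·Y^j·Z^k in F becomes c·x^i·y^j·1^k = c·x^i·y^j.
Substituting Z = 1: F(X, Y, 1) = 3*x**3 - x**2*y + 2*x**2 + x*y**2 + x - y**3 + 3*y**2 - 2*y - 1.
Note: deg(f) ≤ deg(F) = 3; strict inequality happens when F is divisible by Z (lost terms).


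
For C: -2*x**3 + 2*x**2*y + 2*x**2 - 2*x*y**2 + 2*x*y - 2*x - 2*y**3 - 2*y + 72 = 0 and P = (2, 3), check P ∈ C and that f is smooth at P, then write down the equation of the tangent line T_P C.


Tangent line at P: -6*x - 68*y + 216 = 0.

Step 1: f(2, 3) = 0, so P lies on C.
Step 2: partial derivatives
  f_x(x, y) = -6*x**2 + 4*x*y + 4*x - 2*y**2 + 2*y - 2, f_y(x, y) = 2*x**2 - 4*x*y + 2*x - 6*y**2 - 2.
  f_x(P) = -6, f_y(P) = -68 (gradient nonzero, so P is smooth).
Step 3: tangent line at P: -6·(x − 2) + -68·(y − 3) = 0.
Expanding: -6*x - 68*y + 216 = 0.


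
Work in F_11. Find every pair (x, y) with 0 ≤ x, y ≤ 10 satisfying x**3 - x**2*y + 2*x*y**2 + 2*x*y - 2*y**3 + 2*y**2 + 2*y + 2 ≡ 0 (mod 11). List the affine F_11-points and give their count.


Affine F_11-points: {(0, 7), (0, 9), (1, 5), (2, 2), (3, 3), (3, 6), (4, 0), (5, 10), (7, 4), (7, 5), (7, 10), (8, 1), (8, 3), (8, 5), (9, 10)}; count = 15.

For each of the 121 pairs (x, y) ∈ F_11², evaluate f(x, y) mod 11. Record the zeros.
  x = 0: [0↦2, 1↦4, 2↦9, 3↦5, 4↦2, 5↦10, 6↦6, 7↦0, 8↦2, 9↦0, 10↦4]  zeros at y ∈ {7, 9}
  x = 1: [0↦3, 1↦8, 2↦9, 3↦5, 4↦6, 5↦0, 6↦8, 7↦7, 8↦7, 9↦7, 10↦6]  zeros at y ∈ {5}
  x = 2: [0↦10, 1↦5, 2↦0, 3↦5, 4↦8, 5↦8, 6↦4, 7↦6, 8↦2, 9↦2, 10↦5]  zeros at y ∈ {2}
  x = 3: [0↦7, 1↦1, 2↦10, 3↦0, 4↦3, 5↦7, 6↦0, 7↦3, 8↦4, 9↦2, 10↦7]  zeros at y ∈ {3, 6}
  x = 4: [0↦0, 1↦2, 2↦1, 3↦7, 4↦8, 5↦3, 6↦2, 7↦4, 8↦8, 9↦2, 10↦7]  zeros at y ∈ {0}
  x = 5: [0↦6, 1↦3, 2↦1, 3↦10, 4↦7, 5↦2, 6↦5, 7↦4, 8↦9, 9↦8, 10↦0]  zeros at y ∈ {10}
  x = 6: [0↦9, 1↦10, 2↦5, 3↦4, 4↦6, 5↦10, 6↦4, 7↦9, 8↦2, 9↦4, 10↦3]  zeros at y ∈ ∅
  x = 7: [0↦4, 1↦7, 2↦8, 3↦6, 4↦0, 5↦0, 6↦5, 7↦3, 8↦4, 9↦7, 10↦0]  zeros at y ∈ {4, 5, 10}
  x = 8: [0↦8, 1↦0, 2↦5, 3↦0, 4↦6, 5↦0, 6↦3, 7↦3, 8↦10, 9↦1, 10↦8]  zeros at y ∈ {1, 3, 5}
  x = 9: [0↦5, 1↦6, 2↦2, 3↦3, 4↦8, 5↦5, 6↦4, 7↦4, 8↦4, 9↦3, 10↦0]  zeros at y ∈ {10}
  x = 10: [0↦1, 1↦9, 2↦5, 3↦10, 4↦1, 5↦10, 6↦3, 7↦1, 8↦3, 9↦8, 10↦4]  zeros at y ∈ ∅
Collecting zeros: affine points = {(0, 7), (0, 9), (1, 5), (2, 2), (3, 3), (3, 6), (4, 0), (5, 10), (7, 4), (7, 5), (7, 10), (8, 1), (8, 3), (8, 5), (9, 10)}.
Total count |C(F_11)_aff| = 15.


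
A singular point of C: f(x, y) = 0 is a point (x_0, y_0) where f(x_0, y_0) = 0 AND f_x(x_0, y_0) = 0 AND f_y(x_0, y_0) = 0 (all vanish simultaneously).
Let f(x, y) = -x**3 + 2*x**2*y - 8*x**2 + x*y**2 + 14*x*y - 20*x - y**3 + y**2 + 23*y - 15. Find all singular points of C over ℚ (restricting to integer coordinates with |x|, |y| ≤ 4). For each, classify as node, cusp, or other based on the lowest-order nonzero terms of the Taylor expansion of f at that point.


Singular points: {(-3, -1)}; classification: node.

Compute partial derivatives:
  f_x = -3*x**2 + 4*x*y - 16*x + y**2 + 14*y - 20.
  f_y = 2*x**2 + 2*x*y + 14*x - 3*y**2 + 2*y + 23.
Scan x_0 ∈ {−4, ..., 4}. For each x_0, f_y(x_0, y) is a polynomial in y; find its integer roots y ∈ {−4, ..., 4}, then test f_x and f at those candidates.
  x = -4: f_y(-4, y) = -3*y**2 - 6*y - 1; no integer root y with |y| ≤ 4.
  x = -3: f_y(-3, y) = -3*y**2 - 4*y - 1; vanishes at y ∈ {-1}. (-3, -1): f_x = 0, f = 0 — SINGULAR.
  x = -2: f_y(-2, y) = -3*y**2 - 2*y + 3; no integer root y with |y| ≤ 4.
  x = -1: f_y(-1, y) = 11 - 3*y**2; no integer root y with |y| ≤ 4.
  x = 0: f_y(0, y) = -3*y**2 + 2*y + 23; no integer root y with |y| ≤ 4.
  x = 1: f_y(1, y) = -3*y**2 + 4*y + 39; vanishes at y ∈ {-3}. (1, -3): f_x = -84 ≠ 0.
  x = 2: f_y(2, y) = -3*y**2 + 6*y + 59; no integer root y with |y| ≤ 4.
  x = 3: f_y(3, y) = -3*y**2 + 8*y + 83; no integer root y with |y| ≤ 4.
  x = 4: f_y(4, y) = -3*y**2 + 10*y + 111; no integer root y with |y| ≤ 4.
Only singular point on the grid: (-3, -1).
Classify: substitute x = -3 + u, y = -1 + v and expand: f = -u**3 + 2*u**2*v - u**2 + u*v**2 - v**3 + v**2.
No constant or linear terms (consistent with a singular point). Quadratic part: -u**2 + v**2. Cubic part: -u**3 + 2*u**2*v + u*v**2 - v**3.
The quadratic part v**2 - u**2 = (v − u)(v + u) splits into two distinct linear factors, so there are two distinct tangent lines y − -1 = ±(x − -3) — this is a node (ordinary double point).
Classification: node.


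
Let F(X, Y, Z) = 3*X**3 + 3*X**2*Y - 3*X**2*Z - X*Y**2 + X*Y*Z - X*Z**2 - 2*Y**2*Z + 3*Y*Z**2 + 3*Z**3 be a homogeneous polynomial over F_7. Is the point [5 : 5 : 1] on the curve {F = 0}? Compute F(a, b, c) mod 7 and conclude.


F(5,5,1) ≡ 6 (mod 7); P is NOT on the curve.

Evaluate F(5, 5, 1) term-by-term (mod 7).
  3*X**3 ↦ 3·125·1·1 = 375
  3*X**2*Y ↦ 3·25·5·1 = 375
  -3*X**2*Z ↦ -3·25·1·1 = -75
  -X*Y**2 ↦ -1·5·25·1 = -125
  X*Y*Z ↦ 1·5·5·1 = 25
  -X*Z**2 ↦ -1·5·1·1 = -5
  -2*Y**2*Z ↦ -2·1·25·1 = -50
  3*Y*Z**2 ↦ 3·1·5·1 = 15
  3*Z**3 ↦ 3·1·1·1 = 3
Sum: F(5, 5, 1) = (375) + (375) + (-75) + (-125) + (25) + (-5) + (-50) + (15) + (3) = 538.
Reducing mod 7: 538 ≡ 6 (mod 7).
Since F(a, b, c) ≡ 6 ≠ 0 (mod 7), P does NOT lie on the curve.


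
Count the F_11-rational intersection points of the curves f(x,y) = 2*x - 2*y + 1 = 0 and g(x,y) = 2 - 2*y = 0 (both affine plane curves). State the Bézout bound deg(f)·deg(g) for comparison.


Common zeros: {(6, 1)}; count = 1; Bézout bound = 1.

deg(f) = 1, deg(g) = 1, so Bézout bound = 1.
Scan x ∈ F_11. For each x, list the y ∈ F_11 with f(x, y) ≡ 0 and those with g(x, y) ≡ 0 (mod 11); the common zeros in that column are the intersection.
  x = 0: f ≡ 0 at y ∈ {6}; g ≡ 0 at y ∈ {1}; common: ∅.
  x = 1: f ≡ 0 at y ∈ {7}; g ≡ 0 at y ∈ {1}; common: ∅.
  x = 2: f ≡ 0 at y ∈ {8}; g ≡ 0 at y ∈ {1}; common: ∅.
  x = 3: f ≡ 0 at y ∈ {9}; g ≡ 0 at y ∈ {1}; common: ∅.
  x = 4: f ≡ 0 at y ∈ {10}; g ≡ 0 at y ∈ {1}; common: ∅.
  x = 5: f ≡ 0 at y ∈ {0}; g ≡ 0 at y ∈ {1}; common: ∅.
  x = 6: f ≡ 0 at y ∈ {1}; g ≡ 0 at y ∈ {1}; common: {1}.
  x = 7: f ≡ 0 at y ∈ {2}; g ≡ 0 at y ∈ {1}; common: ∅.
  x = 8: f ≡ 0 at y ∈ {3}; g ≡ 0 at y ∈ {1}; common: ∅.
  x = 9: f ≡ 0 at y ∈ {4}; g ≡ 0 at y ∈ {1}; common: ∅.
  x = 10: f ≡ 0 at y ∈ {5}; g ≡ 0 at y ∈ {1}; common: ∅.
Collecting: common zeros = {(6, 1)}, so the count is 1.
Comparison with the Bézout bound: 1 ≤ 1 = deg(f)·deg(g), as expected for curves with no common component (the bound is attained).


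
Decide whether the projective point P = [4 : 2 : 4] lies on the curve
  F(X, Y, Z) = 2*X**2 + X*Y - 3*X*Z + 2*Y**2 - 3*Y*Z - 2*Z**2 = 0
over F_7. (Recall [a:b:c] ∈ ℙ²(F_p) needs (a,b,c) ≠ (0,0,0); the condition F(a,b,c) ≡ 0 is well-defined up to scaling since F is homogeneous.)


F(4,2,4) ≡ 0 (mod 7); P is on the curve.

Evaluate F(4, 2, 4) term-by-term (mod 7).
  2*X**2 ↦ 2·16·1·1 = 32
  X*Y ↦ 1·4·2·1 = 8
  -3*X*Z ↦ -3·4·1·4 = -48
  2*Y**2 ↦ 2·1·4·1 = 8
  -3*Y*Z ↦ -3·1·2·4 = -24
  -2*Z**2 ↦ -2·1·1·16 = -32
Sum: F(4, 2, 4) = (32) + (8) + (-48) + (8) + (-24) + (-32) = -56.
Reducing mod 7: -56 ≡ 0 (mod 7).
Since F(a, b, c) ≡ 0 (mod 7), P lies on the curve.


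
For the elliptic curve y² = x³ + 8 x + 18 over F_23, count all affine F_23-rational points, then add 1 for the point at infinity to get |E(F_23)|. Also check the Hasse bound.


Affine points = {(0, 8), (0, 15), (1, 2), (1, 21), (3, 0), (6, 11), (6, 12), (7, 7), (7, 16), (12, 5), (12, 18), (20, 6), (20, 17), (22, 3), (22, 20)}; affine count = 15; |E(F_23)| = 16.

Discriminant check: Δ ∝ 4a³ + 27b² = 4·8³ + 27·18² = 4·512 + 27·324 ≡ 9 (mod 23). Nonzero ⇒ E is nonsingular.
For each x ∈ F_23, compute rhs = x³ + 8·x + 18 mod 23, then count y ∈ F_23 with y² ≡ rhs.
  x = 0: rhs = 18, matching y values: 8, 15 (2 points).
  x = 1: rhs = 4, matching y values: 2, 21 (2 points).
  x = 2: rhs = 19, matching y values: none (0 points).
  x = 3: rhs = 0, matching y values: 0 (1 points).
  x = 4: rhs = 22, matching y values: none (0 points).
  x = 5: rhs = 22, matching y values: none (0 points).
  x = 6: rhs = 6, matching y values: 11, 12 (2 points).
  x = 7: rhs = 3, matching y values: 7, 16 (2 points).
  x = 8: rhs = 19, matching y values: none (0 points).
  x = 9: rhs = 14, matching y values: none (0 points).
  x = 10: rhs = 17, matching y values: none (0 points).
  x = 11: rhs = 11, matching y values: none (0 points).
  x = 12: rhs = 2, matching y values: 5, 18 (2 points).
  x = 13: rhs = 19, matching y values: none (0 points).
  x = 14: rhs = 22, matching y values: none (0 points).
  x = 15: rhs = 17, matching y values: none (0 points).
  x = 16: rhs = 10, matching y values: none (0 points).
  x = 17: rhs = 7, matching y values: none (0 points).
  x = 18: rhs = 14, matching y values: none (0 points).
  x = 19: rhs = 14, matching y values: none (0 points).
  x = 20: rhs = 13, matching y values: 6, 17 (2 points).
  x = 21: rhs = 17, matching y values: none (0 points).
  x = 22: rhs = 9, matching y values: 3, 20 (2 points).
Total affine count: 15.
Full point count |E(F_23)| = 15 + 1 = 16.
Hasse bound: |16 − (23+1)| = |-8| = 8 ≤ 2√23 ≈ 9.5917 ✓.


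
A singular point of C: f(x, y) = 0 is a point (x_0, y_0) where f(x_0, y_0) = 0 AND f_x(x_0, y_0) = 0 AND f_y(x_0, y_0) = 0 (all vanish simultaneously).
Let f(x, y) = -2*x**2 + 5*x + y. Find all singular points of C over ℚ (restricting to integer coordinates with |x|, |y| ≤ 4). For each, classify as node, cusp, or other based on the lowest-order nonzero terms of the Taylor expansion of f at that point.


No singular points in the scanned grid; C is smooth there.

Compute partial derivatives:
  f_x = 5 - 4*x.
  f_y = 1.
f_y = 1 is a nonzero constant, so f_y never vanishes: no point (x, y) can satisfy f = f_x = f_y = 0. In particular no (x, y) ∈ {−4, ..., 4}² is singular; the curve is smooth.


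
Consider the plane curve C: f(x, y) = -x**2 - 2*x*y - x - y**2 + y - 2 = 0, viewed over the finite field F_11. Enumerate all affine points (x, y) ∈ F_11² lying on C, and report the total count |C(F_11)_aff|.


Affine F_11-points: {(0, 5), (0, 7), (4, 0), (4, 4), (6, 0), (7, 2), (7, 7), (9, 1), (9, 4), (10, 1), (10, 2)}; count = 11.

For each of the 121 pairs (x, y) ∈ F_11², evaluate f(x, y) mod 11. Record the zeros.
  x = 0: [0↦9, 1↦9, 2↦7, 3↦3, 4↦8, 5↦0, 6↦1, 7↦0, 8↦8, 9↦3, 10↦7]  zeros at y ∈ {5, 7}
  x = 1: [0↦7, 1↦5, 2↦1, 3↦6, 4↦9, 5↦10, 6↦9, 7↦6, 8↦1, 9↦5, 10↦7]  zeros at y ∈ ∅
  x = 2: [0↦3, 1↦10, 2↦4, 3↦7, 4↦8, 5↦7, 6↦4, 7↦10, 8↦3, 9↦5, 10↦5]  zeros at y ∈ ∅
  x = 3: [0↦8, 1↦2, 2↦5, 3↦6, 4↦5, 5↦2, 6↦8, 7↦1, 8↦3, 9↦3, 10↦1]  zeros at y ∈ ∅
  x = 4: [0↦0, 1↦3, 2↦4, 3↦3, 4↦0, 5↦6, 6↦10, 7↦1, 8↦1, 9↦10, 10↦6]  zeros at y ∈ {0, 4}
  x = 5: [0↦1, 1↦2, 2↦1, 3↦9, 4↦4, 5↦8, 6↦10, 7↦10, 8↦8, 9↦4, 10↦9]  zeros at y ∈ ∅
  x = 6: [0↦0, 1↦10, 2↦7, 3↦2, 4↦6, 5↦8, 6↦8, 7↦6, 8↦2, 9↦7, 10↦10]  zeros at y ∈ {0}
  x = 7: [0↦8, 1↦5, 2↦0, 3↦4, 4↦6, 5↦6, 6↦4, 7↦0, 8↦5, 9↦8, 10↦9]  zeros at y ∈ {2, 7}
  x = 8: [0↦3, 1↦9, 2↦2, 3↦4, 4↦4, 5↦2, 6↦9, 7↦3, 8↦6, 9↦7, 10↦6]  zeros at y ∈ ∅
  x = 9: [0↦7, 1↦0, 2↦2, 3↦2, 4↦0, 5↦7, 6↦1, 7↦4, 8↦5, 9↦4, 10↦1]  zeros at y ∈ {1, 4}
  x = 10: [0↦9, 1↦0, 2↦0, 3↦9, 4↦5, 5↦10, 6↦2, 7↦3, 8↦2, 9↦10, 10↦5]  zeros at y ∈ {1, 2}
Collecting zeros: affine points = {(0, 5), (0, 7), (4, 0), (4, 4), (6, 0), (7, 2), (7, 7), (9, 1), (9, 4), (10, 1), (10, 2)}.
Total count |C(F_11)_aff| = 11.


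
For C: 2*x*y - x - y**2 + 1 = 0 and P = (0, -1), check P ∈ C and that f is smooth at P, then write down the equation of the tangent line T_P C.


Tangent line at P: -3*x + 2*y + 2 = 0.

Step 1: f(0, -1) = 0, so P lies on C.
Step 2: partial derivatives
  f_x(x, y) = 2*y - 1, f_y(x, y) = 2*x - 2*y.
  f_x(P) = -3, f_y(P) = 2 (gradient nonzero, so P is smooth).
Step 3: tangent line at P: -3·(x − 0) + 2·(y − -1) = 0.
Expanding: -3*x + 2*y + 2 = 0.


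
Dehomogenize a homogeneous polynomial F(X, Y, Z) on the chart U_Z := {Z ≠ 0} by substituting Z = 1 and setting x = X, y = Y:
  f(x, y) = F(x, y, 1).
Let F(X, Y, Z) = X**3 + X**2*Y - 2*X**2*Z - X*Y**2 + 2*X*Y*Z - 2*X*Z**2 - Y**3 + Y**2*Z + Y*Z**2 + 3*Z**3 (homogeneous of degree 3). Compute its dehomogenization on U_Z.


f(x, y) = x**3 + x**2*y - 2*x**2 - x*y**2 + 2*x*y - 2*x - y**3 + y**2 + y + 3

On U_Z we set Z = 1. Each monomial c·X^i·Y^j·Z^k in F becomes c·x^i·y^j·1^k = c·x^i·y^j.
Substituting Z = 1: F(X, Y, 1) = x**3 + x**2*y - 2*x**2 - x*y**2 + 2*x*y - 2*x - y**3 + y**2 + y + 3.
Note: deg(f) ≤ deg(F) = 3; strict inequality happens when F is divisible by Z (lost terms).


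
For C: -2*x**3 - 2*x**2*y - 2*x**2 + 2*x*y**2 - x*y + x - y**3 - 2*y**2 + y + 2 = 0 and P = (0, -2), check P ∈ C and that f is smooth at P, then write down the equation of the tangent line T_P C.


Tangent line at P: 11*x - 3*y - 6 = 0.

Step 1: f(0, -2) = 0, so P lies on C.
Step 2: partial derivatives
  f_x(x, y) = -6*x**2 - 4*x*y - 4*x + 2*y**2 - y + 1, f_y(x, y) = -2*x**2 + 4*x*y - x - 3*y**2 - 4*y + 1.
  f_x(P) = 11, f_y(P) = -3 (gradient nonzero, so P is smooth).
Step 3: tangent line at P: 11·(x − 0) + -3·(y − -2) = 0.
Expanding: 11*x - 3*y - 6 = 0.


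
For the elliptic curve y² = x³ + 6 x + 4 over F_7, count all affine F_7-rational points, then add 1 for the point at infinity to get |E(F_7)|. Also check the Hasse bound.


Affine points = {(0, 2), (0, 5), (1, 2), (1, 5), (3, 0), (4, 1), (4, 6), (6, 2), (6, 5)}; affine count = 9; |E(F_7)| = 10.

Discriminant check: Δ ∝ 4a³ + 27b² = 4·6³ + 27·4² = 4·216 + 27·16 ≡ 1 (mod 7). Nonzero ⇒ E is nonsingular.
For each x ∈ F_7, compute rhs = x³ + 6·x + 4 mod 7, then count y ∈ F_7 with y² ≡ rhs.
  x = 0: rhs = 4, matching y values: 2, 5 (2 points).
  x = 1: rhs = 4, matching y values: 2, 5 (2 points).
  x = 2: rhs = 3, matching y values: none (0 points).
  x = 3: rhs = 0, matching y values: 0 (1 points).
  x = 4: rhs = 1, matching y values: 1, 6 (2 points).
  x = 5: rhs = 5, matching y values: none (0 points).
  x = 6: rhs = 4, matching y values: 2, 5 (2 points).
Total affine count: 9.
Full point count |E(F_7)| = 9 + 1 = 10.
Hasse bound: |10 − (7+1)| = |2| = 2 ≤ 2√7 ≈ 5.2915 ✓.


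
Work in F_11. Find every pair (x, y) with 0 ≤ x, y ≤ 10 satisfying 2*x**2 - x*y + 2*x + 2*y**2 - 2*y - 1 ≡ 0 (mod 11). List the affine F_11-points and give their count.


Affine F_11-points: {(0, 3), (0, 9), (2, 0), (2, 2), (6, 1), (6, 3), (8, 0), (8, 5), (9, 2), (9, 9), (10, 1), (10, 5)}; count = 12.

For each of the 121 pairs (x, y) ∈ F_11², evaluate f(x, y) mod 11. Record the zeros.
  x = 0: [0↦10, 1↦10, 2↦3, 3↦0, 4↦1, 5↦6, 6↦4, 7↦6, 8↦1, 9↦0, 10↦3]  zeros at y ∈ {3, 9}
  x = 1: [0↦3, 1↦2, 2↦5, 3↦1, 4↦1, 5↦5, 6↦2, 7↦3, 8↦8, 9↦6, 10↦8]  zeros at y ∈ ∅
  x = 2: [0↦0, 1↦9, 2↦0, 3↦6, 4↦5, 5↦8, 6↦4, 7↦4, 8↦8, 9↦5, 10↦6]  zeros at y ∈ {0, 2}
  x = 3: [0↦1, 1↦9, 2↦10, 3↦4, 4↦2, 5↦4, 6↦10, 7↦9, 8↦1, 9↦8, 10↦8]  zeros at y ∈ ∅
  x = 4: [0↦6, 1↦2, 2↦2, 3↦6, 4↦3, 5↦4, 6↦9, 7↦7, 8↦9, 9↦4, 10↦3]  zeros at y ∈ ∅
  x = 5: [0↦4, 1↦10, 2↦9, 3↦1, 4↦8, 5↦8, 6↦1, 7↦9, 8↦10, 9↦4, 10↦2]  zeros at y ∈ ∅
  x = 6: [0↦6, 1↦0, 2↦9, 3↦0, 4↦6, 5↦5, 6↦8, 7↦4, 8↦4, 9↦8, 10↦5]  zeros at y ∈ {1, 3}
  x = 7: [0↦1, 1↦5, 2↦2, 3↦3, 4↦8, 5↦6, 6↦8, 7↦3, 8↦2, 9↦5, 10↦1]  zeros at y ∈ ∅
  x = 8: [0↦0, 1↦3, 2↦10, 3↦10, 4↦3, 5↦0, 6↦1, 7↦6, 8↦4, 9↦6, 10↦1]  zeros at y ∈ {0, 5}
  x = 9: [0↦3, 1↦5, 2↦0, 3↦10, 4↦2, 5↦9, 6↦9, 7↦2, 8↦10, 9↦0, 10↦5]  zeros at y ∈ {2, 9}
  x = 10: [0↦10, 1↦0, 2↦5, 3↦3, 4↦5, 5↦0, 6↦10, 7↦2, 8↦9, 9↦9, 10↦2]  zeros at y ∈ {1, 5}
Collecting zeros: affine points = {(0, 3), (0, 9), (2, 0), (2, 2), (6, 1), (6, 3), (8, 0), (8, 5), (9, 2), (9, 9), (10, 1), (10, 5)}.
Total count |C(F_11)_aff| = 12.


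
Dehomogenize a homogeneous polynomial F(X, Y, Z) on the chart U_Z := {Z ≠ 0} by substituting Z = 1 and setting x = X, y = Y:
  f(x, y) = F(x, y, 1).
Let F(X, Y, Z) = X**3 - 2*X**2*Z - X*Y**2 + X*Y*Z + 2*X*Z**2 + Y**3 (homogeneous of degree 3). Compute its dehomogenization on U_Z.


f(x, y) = x**3 - 2*x**2 - x*y**2 + x*y + 2*x + y**3

On U_Z we set Z = 1. Each monomial c·X^i·Y^j·Z^k in F becomes c·x^i·y^j·1^k = c·x^i·y^j.
Substituting Z = 1: F(X, Y, 1) = x**3 - 2*x**2 - x*y**2 + x*y + 2*x + y**3.
Note: deg(f) ≤ deg(F) = 3; strict inequality happens when F is divisible by Z (lost terms).


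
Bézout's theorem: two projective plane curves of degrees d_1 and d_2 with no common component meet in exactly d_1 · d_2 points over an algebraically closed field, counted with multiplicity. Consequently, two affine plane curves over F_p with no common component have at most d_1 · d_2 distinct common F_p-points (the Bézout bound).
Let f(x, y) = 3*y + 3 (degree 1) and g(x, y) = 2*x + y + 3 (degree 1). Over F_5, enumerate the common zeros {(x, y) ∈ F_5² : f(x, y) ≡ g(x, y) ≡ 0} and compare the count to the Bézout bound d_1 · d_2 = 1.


Common zeros: {(4, 4)}; count = 1; Bézout bound = 1.

deg(f) = 1, deg(g) = 1, so Bézout bound = 1.
Scan x ∈ F_5. For each x, list the y ∈ F_5 with f(x, y) ≡ 0 and those with g(x, y) ≡ 0 (mod 5); the common zeros in that column are the intersection.
  x = 0: f ≡ 0 at y ∈ {4}; g ≡ 0 at y ∈ {2}; common: ∅.
  x = 1: f ≡ 0 at y ∈ {4}; g ≡ 0 at y ∈ {0}; common: ∅.
  x = 2: f ≡ 0 at y ∈ {4}; g ≡ 0 at y ∈ {3}; common: ∅.
  x = 3: f ≡ 0 at y ∈ {4}; g ≡ 0 at y ∈ {1}; common: ∅.
  x = 4: f ≡ 0 at y ∈ {4}; g ≡ 0 at y ∈ {4}; common: {4}.
Collecting: common zeros = {(4, 4)}, so the count is 1.
Comparison with the Bézout bound: 1 ≤ 1 = deg(f)·deg(g), as expected for curves with no common component (the bound is attained).


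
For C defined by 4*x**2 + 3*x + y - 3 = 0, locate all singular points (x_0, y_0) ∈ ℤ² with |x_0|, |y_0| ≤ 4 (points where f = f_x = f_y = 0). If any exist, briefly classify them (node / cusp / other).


No singular points in the scanned grid; C is smooth there.

Compute partial derivatives:
  f_x = 8*x + 3.
  f_y = 1.
f_y = 1 is a nonzero constant, so f_y never vanishes: no point (x, y) can satisfy f = f_x = f_y = 0. In particular no (x, y) ∈ {−4, ..., 4}² is singular; the curve is smooth.


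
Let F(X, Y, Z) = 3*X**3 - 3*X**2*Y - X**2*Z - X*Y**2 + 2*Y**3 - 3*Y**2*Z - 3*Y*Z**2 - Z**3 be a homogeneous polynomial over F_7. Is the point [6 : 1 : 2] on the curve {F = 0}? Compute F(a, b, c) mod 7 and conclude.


F(6,1,2) ≡ 4 (mod 7); P is NOT on the curve.

Evaluate F(6, 1, 2) term-by-term (mod 7).
  3*X**3 ↦ 3·216·1·1 = 648
  -3*X**2*Y ↦ -3·36·1·1 = -108
  -X**2*Z ↦ -1·36·1·2 = -72
  -X*Y**2 ↦ -1·6·1·1 = -6
  2*Y**3 ↦ 2·1·1·1 = 2
  -3*Y**2*Z ↦ -3·1·1·2 = -6
  -3*Y*Z**2 ↦ -3·1·1·4 = -12
  -Z**3 ↦ -1·1·1·8 = -8
Sum: F(6, 1, 2) = (648) + (-108) + (-72) + (-6) + (2) + (-6) + (-12) + (-8) = 438.
Reducing mod 7: 438 ≡ 4 (mod 7).
Since F(a, b, c) ≡ 4 ≠ 0 (mod 7), P does NOT lie on the curve.


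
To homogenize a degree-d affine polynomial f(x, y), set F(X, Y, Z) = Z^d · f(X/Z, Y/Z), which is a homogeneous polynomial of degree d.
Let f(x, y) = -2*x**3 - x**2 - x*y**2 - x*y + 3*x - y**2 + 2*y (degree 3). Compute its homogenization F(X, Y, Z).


F(X, Y, Z) = -2*X**3 - X**2*Z - X*Y**2 - X*Y*Z + 3*X*Z**2 - Y**2*Z + 2*Y*Z**2

deg(f) = 3.
Substitute x = X/Z, y = Y/Z into f, then multiply by Z^3.
  monomial -2·x^3·y^0 ↦ -2·X^3·Y^0·Z^0.
  monomial -1·x^2·y^0 ↦ -1·X^2·Y^0·Z^1.
  monomial -1·x^1·y^2 ↦ -1·X^1·Y^2·Z^0.
  monomial -1·x^1·y^1 ↦ -1·X^1·Y^1·Z^1.
  monomial 3·x^1·y^0 ↦ 3·X^1·Y^0·Z^2.
  monomial -1·x^0·y^2 ↦ -1·X^0·Y^2·Z^1.
  monomial 2·x^0·y^1 ↦ 2·X^0·Y^1·Z^2.
Collecting: F(X, Y, Z) = -2*X**3 - X**2*Z - X*Y**2 - X*Y*Z + 3*X*Z**2 - Y**2*Z + 2*Y*Z**2.


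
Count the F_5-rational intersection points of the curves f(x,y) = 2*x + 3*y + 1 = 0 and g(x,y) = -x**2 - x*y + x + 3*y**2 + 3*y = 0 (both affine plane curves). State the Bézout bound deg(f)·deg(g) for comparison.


Common zeros: ∅; count = 0; Bézout bound = 2.

deg(f) = 1, deg(g) = 2, so Bézout bound = 2.
Scan x ∈ F_5. For each x, list the y ∈ F_5 with f(x, y) ≡ 0 and those with g(x, y) ≡ 0 (mod 5); the common zeros in that column are the intersection.
  x = 0: f ≡ 0 at y ∈ {3}; g ≡ 0 at y ∈ {0, 4}; common: ∅.
  x = 1: f ≡ 0 at y ∈ {4}; g ≡ 0 at y ∈ {0, 1}; common: ∅.
  x = 2: f ≡ 0 at y ∈ {0}; g ≡ 0 at y ∈ {4}; common: ∅.
  x = 3: f ≡ 0 at y ∈ {1}; g ≡ 0 at y ∈ ∅; common: ∅.
  x = 4: f ≡ 0 at y ∈ {2}; g ≡ 0 at y ∈ {1}; common: ∅.
Collecting: common zeros = ∅, so the count is 0.
Comparison with the Bézout bound: 0 ≤ 2 = deg(f)·deg(g), as expected for curves with no common component (the affine F_5-count falls short of the bound because intersections may lie at infinity, over extension fields, or carry multiplicity).


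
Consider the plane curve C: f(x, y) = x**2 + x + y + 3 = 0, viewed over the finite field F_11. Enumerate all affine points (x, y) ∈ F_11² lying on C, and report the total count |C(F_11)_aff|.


Affine F_11-points: {(0, 8), (1, 6), (2, 2), (3, 7), (4, 10), (5, 0), (6, 10), (7, 7), (8, 2), (9, 6), (10, 8)}; count = 11.

For each of the 121 pairs (x, y) ∈ F_11², evaluate f(x, y) mod 11. Record the zeros.
  x = 0: [0↦3, 1↦4, 2↦5, 3↦6, 4↦7, 5↦8, 6↦9, 7↦10, 8↦0, 9↦1, 10↦2]  zeros at y ∈ {8}
  x = 1: [0↦5, 1↦6, 2↦7, 3↦8, 4↦9, 5↦10, 6↦0, 7↦1, 8↦2, 9↦3, 10↦4]  zeros at y ∈ {6}
  x = 2: [0↦9, 1↦10, 2↦0, 3↦1, 4↦2, 5↦3, 6↦4, 7↦5, 8↦6, 9↦7, 10↦8]  zeros at y ∈ {2}
  x = 3: [0↦4, 1↦5, 2↦6, 3↦7, 4↦8, 5↦9, 6↦10, 7↦0, 8↦1, 9↦2, 10↦3]  zeros at y ∈ {7}
  x = 4: [0↦1, 1↦2, 2↦3, 3↦4, 4↦5, 5↦6, 6↦7, 7↦8, 8↦9, 9↦10, 10↦0]  zeros at y ∈ {10}
  x = 5: [0↦0, 1↦1, 2↦2, 3↦3, 4↦4, 5↦5, 6↦6, 7↦7, 8↦8, 9↦9, 10↦10]  zeros at y ∈ {0}
  x = 6: [0↦1, 1↦2, 2↦3, 3↦4, 4↦5, 5↦6, 6↦7, 7↦8, 8↦9, 9↦10, 10↦0]  zeros at y ∈ {10}
  x = 7: [0↦4, 1↦5, 2↦6, 3↦7, 4↦8, 5↦9, 6↦10, 7↦0, 8↦1, 9↦2, 10↦3]  zeros at y ∈ {7}
  x = 8: [0↦9, 1↦10, 2↦0, 3↦1, 4↦2, 5↦3, 6↦4, 7↦5, 8↦6, 9↦7, 10↦8]  zeros at y ∈ {2}
  x = 9: [0↦5, 1↦6, 2↦7, 3↦8, 4↦9, 5↦10, 6↦0, 7↦1, 8↦2, 9↦3, 10↦4]  zeros at y ∈ {6}
  x = 10: [0↦3, 1↦4, 2↦5, 3↦6, 4↦7, 5↦8, 6↦9, 7↦10, 8↦0, 9↦1, 10↦2]  zeros at y ∈ {8}
Collecting zeros: affine points = {(0, 8), (1, 6), (2, 2), (3, 7), (4, 10), (5, 0), (6, 10), (7, 7), (8, 2), (9, 6), (10, 8)}.
Total count |C(F_11)_aff| = 11.


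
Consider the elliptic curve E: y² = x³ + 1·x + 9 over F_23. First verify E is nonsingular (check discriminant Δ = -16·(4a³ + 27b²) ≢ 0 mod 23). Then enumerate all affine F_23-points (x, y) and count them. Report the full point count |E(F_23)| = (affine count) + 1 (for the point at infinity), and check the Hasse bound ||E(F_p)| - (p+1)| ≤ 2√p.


Affine points = {(0, 3), (0, 20), (3, 4), (3, 19), (4, 10), (4, 13), (5, 1), (5, 22), (6, 1), (6, 22), (8, 0), (12, 1), (12, 22), (15, 8), (15, 15), (16, 2), (16, 21), (20, 5), (20, 18)}; affine count = 19; |E(F_23)| = 20.

Discriminant check: Δ ∝ 4a³ + 27b² = 4·1³ + 27·9² = 4·1 + 27·81 ≡ 6 (mod 23). Nonzero ⇒ E is nonsingular.
For each x ∈ F_23, compute rhs = x³ + 1·x + 9 mod 23, then count y ∈ F_23 with y² ≡ rhs.
  x = 0: rhs = 9, matching y values: 3, 20 (2 points).
  x = 1: rhs = 11, matching y values: none (0 points).
  x = 2: rhs = 19, matching y values: none (0 points).
  x = 3: rhs = 16, matching y values: 4, 19 (2 points).
  x = 4: rhs = 8, matching y values: 10, 13 (2 points).
  x = 5: rhs = 1, matching y values: 1, 22 (2 points).
  x = 6: rhs = 1, matching y values: 1, 22 (2 points).
  x = 7: rhs = 14, matching y values: none (0 points).
  x = 8: rhs = 0, matching y values: 0 (1 points).
  x = 9: rhs = 11, matching y values: none (0 points).
  x = 10: rhs = 7, matching y values: none (0 points).
  x = 11: rhs = 17, matching y values: none (0 points).
  x = 12: rhs = 1, matching y values: 1, 22 (2 points).
  x = 13: rhs = 11, matching y values: none (0 points).
  x = 14: rhs = 7, matching y values: none (0 points).
  x = 15: rhs = 18, matching y values: 8, 15 (2 points).
  x = 16: rhs = 4, matching y values: 2, 21 (2 points).
  x = 17: rhs = 17, matching y values: none (0 points).
  x = 18: rhs = 17, matching y values: none (0 points).
  x = 19: rhs = 10, matching y values: none (0 points).
  x = 20: rhs = 2, matching y values: 5, 18 (2 points).
  x = 21: rhs = 22, matching y values: none (0 points).
  x = 22: rhs = 7, matching y values: none (0 points).
Total affine count: 19.
Full point count |E(F_23)| = 19 + 1 = 20.
Hasse bound: |20 − (23+1)| = |-4| = 4 ≤ 2√23 ≈ 9.5917 ✓.
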